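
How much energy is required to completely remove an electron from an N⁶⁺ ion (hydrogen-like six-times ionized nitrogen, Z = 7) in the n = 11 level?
5.5097 eV

The ionization energy is the energy needed to remove the electron completely (n → ∞).

For a hydrogen-like ion with Z = 7, E_n = -13.6057 Z² / n² eV.

At n = 11: E_11 = -13.6057 × 7² / 11² = -5.5097463 eV
At n = ∞: E_∞ = 0 eV

Ionization energy = E_∞ - E_11 = 0 - (-5.5097463) = 5.5097463 eV
Ionization energy ≈ 5.5097 eV

This is also called the binding energy of the electron in state n = 11.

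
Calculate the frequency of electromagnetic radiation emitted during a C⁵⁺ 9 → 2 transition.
2.81464e+16 Hz

First, find the transition energy:
E_9 = -13.6057 × 6² / 9² = -6.046978 eV
E_2 = -13.6057 × 6² / 2² = -122.451300 eV
|ΔE| = |E_2 - E_9| = 116.404322 eV

Convert to Joules: E = 116.404322 eV × (1.602177 × 10⁻¹⁹ J/eV) = 1.8650033e-17 J

Using E = hf:
f = E/h = 1.8650033e-17 J / (6.62607 × 10⁻³⁴ J·s)
f = 2.81464e+16 Hz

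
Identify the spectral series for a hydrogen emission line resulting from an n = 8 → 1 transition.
Lyman series

The spectral series in hydrogen are named based on the final (lower) energy level:
- Lyman series: n_final = 1 (ultraviolet)
- Balmer series: n_final = 2 (visible/near-UV)
- Paschen series: n_final = 3 (infrared)
- Brackett series: n_final = 4 (infrared)
- Pfund series: n_final = 5 (far infrared)

Since this transition ends at n = 1, it belongs to the Lyman series.

For reference, this 8 → 1 line has photon energy
ΔE = 13.6057 eV × (1/1² - 1/8²) = 13.39311 eV,
corresponding to wavelength λ = hc/ΔE = 1239.84 eV·nm / 13.39311 eV = 92.573 nm in the ultraviolet region.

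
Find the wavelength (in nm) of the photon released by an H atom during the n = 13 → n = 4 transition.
1610.4973 nm

First, find the transition energy using E_n = -13.6057 / n² eV:
E_13 = -13.6057 / 13² = -0.0805071006 eV
E_4 = -13.6057 / 4² = -0.8503562500 eV

Photon energy: |ΔE| = |E_4 - E_13| = 0.7698491494 eV

Convert to wavelength using E = hc/λ with hc = 1239.84 eV·nm:
λ = hc/E = 1239.84 eV·nm / 0.7698491494 eV
λ = 1610.4973 nm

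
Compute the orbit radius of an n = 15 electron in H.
11.90649 nm (or 119.06487 Å)

The Bohr radius formula is:
r_n = n² a₀ / Z

where a₀ = 0.05291772 nm is the Bohr radius.

For H (Z = 1) at n = 15:
r_15 = 15² × 0.05291772 nm / 1
r_15 = 225 × 0.05291772 nm / 1
r_15 = 11.906487 nm / 1
r_15 = 11.90649 nm

The electron orbits at approximately 11.90649 nm from the nucleus.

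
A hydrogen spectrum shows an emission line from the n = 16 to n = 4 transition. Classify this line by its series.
Brackett series

The spectral series in hydrogen are named based on the final (lower) energy level:
- Lyman series: n_final = 1 (ultraviolet)
- Balmer series: n_final = 2 (visible/near-UV)
- Paschen series: n_final = 3 (infrared)
- Brackett series: n_final = 4 (infrared)
- Pfund series: n_final = 5 (far infrared)

Since this transition ends at n = 4, it belongs to the Brackett series.

For reference, this 16 → 4 line has photon energy
ΔE = 13.6057 eV × (1/4² - 1/16²) = 0.79720898438 eV,
corresponding to wavelength λ = hc/ΔE = 1239.84 eV·nm / 0.79720898438 eV = 1555.22582 nm in the infrared region.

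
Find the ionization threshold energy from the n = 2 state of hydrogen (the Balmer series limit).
3.40143 eV

The series limit corresponds to the transition from n = ∞ to n = 2.
This is the highest energy (shortest wavelength) transition in the Balmer series.

E_∞ = 0 eV
E_2 = -13.6057 / 2² = -3.40143 eV

Energy at series limit:
ΔE = E_∞ - E_2 = 0 - (-3.40143) = 3.40143 eV

This energy equals the ionization energy from the n = 2 state of hydrogen.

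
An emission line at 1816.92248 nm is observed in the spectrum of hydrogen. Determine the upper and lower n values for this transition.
n = 9 → n = 4

First, find the photon energy from the wavelength (hc = 1239.84 eV·nm):
E = hc/λ = 1239.84 eV·nm / 1816.92248 nm = 0.68238464 eV

The energy levels of hydrogen satisfy E_n = -13.6057 / n² eV, so an emission n_i → n_f releases
ΔE = 13.6057 × (1/n_f² − 1/n_i²) eV.

Setting ΔE equal to the photon energy:
1/n_f² − 1/n_i² = 0.68238464 / 13.6057 = 0.050154321

Since 1/n_i² must be positive, we need 1/n_f² > 0.050154321, i.e. n_f ≤ 4. For each allowed n_f, solve n_i = (1/n_f² − 0.050154321)^(−1/2) and check whether it is a whole number:
  n_f = 1: 1/n_i² = 1.000000000 − 0.050154321 = 0.949845679 → n_i = 1.026  (not an integer) ✗
  n_f = 2: 1/n_i² = 0.250000000 − 0.050154321 = 0.199845679 → n_i = 2.237  (not an integer) ✗
  n_f = 3: 1/n_i² = 0.111111111 − 0.050154321 = 0.060956790 → n_i = 4.050  (not an integer) ✗
  n_f = 4: 1/n_i² = 0.062500000 − 0.050154321 = 0.012345679 → n_i = 9.000  → integer, n_i = 9 ✓

Only n_f = 4 gives an integer upper level, n_i = 9.

The transition is from n = 9 to n = 4 (emission).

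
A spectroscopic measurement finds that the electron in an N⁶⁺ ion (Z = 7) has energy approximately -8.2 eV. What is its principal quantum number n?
n = 9

The exact energy levels follow E_n = -13.6057 Z² / n² eV with Z = 7.

The measured value (-8.2 eV) is reported to only 2 significant figures, so we must test candidate n values and see which one matches to that precision.

Candidate energies:
  n = 7:  E = -13.6057 × 7² / 7² = -13.60570 eV
  n = 8:  E = -13.6057 × 7² / 8² = -10.41686 eV
  n = 9:  E = -13.6057 × 7² / 9² = -8.23061 eV  ← matches
  n = 10:  E = -13.6057 × 7² / 10² = -6.66679 eV
  n = 11:  E = -13.6057 × 7² / 11² = -5.50975 eV

Checking against the measurement of -8.2 eV (2 sig figs), only n = 9 agrees:
E_9 = -8.23061 eV, which rounds to -8.2 eV ✓

Therefore n = 9.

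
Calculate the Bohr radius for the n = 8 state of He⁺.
1.69337 nm (or 16.93367 Å)

The Bohr radius formula is:
r_n = n² a₀ / Z

where a₀ = 0.05291772 nm is the Bohr radius.

For He⁺ (Z = 2) at n = 8:
r_8 = 8² × 0.05291772 nm / 2
r_8 = 64 × 0.05291772 nm / 2
r_8 = 3.386734 nm / 2
r_8 = 1.69337 nm

The electron orbits at approximately 1.69337 nm from the nucleus.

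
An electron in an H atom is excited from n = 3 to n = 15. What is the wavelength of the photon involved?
854.3111 nm

First, find the transition energy using E_n = -13.6057 / n² eV:
E_3 = -13.6057 / 3² = -1.51174444 eV
E_15 = -13.6057 / 15² = -0.06046978 eV

Photon energy: |ΔE| = |E_15 - E_3| = 1.45127466 eV

Convert to wavelength using E = hc/λ with hc = 1239.84 eV·nm:
λ = hc/E = 1239.84 eV·nm / 1.45127466 eV
λ = 854.3111 nm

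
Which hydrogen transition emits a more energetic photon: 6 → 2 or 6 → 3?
6 → 2

Calculate the energy for each transition:

Transition 6 → 2:
ΔE₁ = |E_2 - E_6| = |-13.6057/2² - (-13.6057/6²)|
ΔE₁ = |-3.40142500 - (-0.37793611)| = 3.02349 eV

Transition 6 → 3:
ΔE₂ = |E_3 - E_6| = |-13.6057/3² - (-13.6057/6²)|
ΔE₂ = |-1.51174444 - (-0.37793611)| = 1.13381 eV

Since 3.02349 eV > 1.13381 eV, the transition 6 → 2 emits the more energetic photon.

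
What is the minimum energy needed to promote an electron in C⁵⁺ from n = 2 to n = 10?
117.553 eV

The energy levels of a hydrogen-like atom are E_n = -13.6057 Z² eV / n².

Energy at n = 2: E_2 = -13.6057 × 6² / 2² = -122.451300 eV
Energy at n = 10: E_10 = -13.6057 × 6² / 10² = -4.898052 eV

The excitation energy is the difference:
ΔE = E_10 - E_2
ΔE = -4.898052 - (-122.451300)
ΔE = 117.553 eV

Since this is positive, energy must be absorbed (photon absorption).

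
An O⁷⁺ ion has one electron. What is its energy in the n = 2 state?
-217.69 eV

For hydrogen-like ions, the energy levels scale with Z²:
E_n = -13.6057 Z² / n² eV

For O⁷⁺ (Z = 8) at n = 2:
E_2 = -13.6057 × 8² / 2²
E_2 = -13.6057 × 64 / 4
E_2 = -870.7648 / 4
E_2 = -217.69 eV

The energy is 64 times more negative than hydrogen at the same n due to the stronger nuclear charge.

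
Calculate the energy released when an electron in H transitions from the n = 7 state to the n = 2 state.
3.12376 eV

The energy levels are E_n = -13.6057 eV / n².

Energy at n = 7: E_7 = -13.6057 / 7² = -0.27766735 eV
Energy at n = 2: E_2 = -13.6057 / 2² = -3.40142500 eV

For emission (electron falling to lower state), the photon energy is:
E_photon = E_7 - E_2 = |-0.27766735 - (-3.40142500)|
E_photon = 3.12376 eV

This energy is carried away by the emitted photon.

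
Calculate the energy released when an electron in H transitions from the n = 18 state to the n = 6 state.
0.335943 eV

The energy levels are E_n = -13.6057 eV / n².

Energy at n = 18: E_18 = -13.6057 / 18² = -0.041992901 eV
Energy at n = 6: E_6 = -13.6057 / 6² = -0.377936111 eV

For emission (electron falling to lower state), the photon energy is:
E_photon = E_18 - E_6 = |-0.041992901 - (-0.377936111)|
E_photon = 0.335943 eV

This energy is carried away by the emitted photon.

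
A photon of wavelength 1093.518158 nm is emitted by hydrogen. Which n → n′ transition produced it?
n = 6 → n = 3

First, find the photon energy from the wavelength (hc = 1239.84 eV·nm):
E = hc/λ = 1239.84 eV·nm / 1093.518158 nm = 1.1338083 eV

The energy levels of hydrogen satisfy E_n = -13.6057 / n² eV, so an emission n_i → n_f releases
ΔE = 13.6057 × (1/n_f² − 1/n_i²) eV.

Setting ΔE equal to the photon energy:
1/n_f² − 1/n_i² = 1.1338083 / 13.6057 = 0.083333331

Since 1/n_i² must be positive, we need 1/n_f² > 0.083333331, i.e. n_f ≤ 3. For each allowed n_f, solve n_i = (1/n_f² − 0.083333331)^(−1/2) and check whether it is a whole number:
  n_f = 1: 1/n_i² = 1.000000000 − 0.083333331 = 0.916666669 → n_i = 1.044  (not an integer) ✗
  n_f = 2: 1/n_i² = 0.250000000 − 0.083333331 = 0.166666669 → n_i = 2.449  (not an integer) ✗
  n_f = 3: 1/n_i² = 0.111111111 − 0.083333331 = 0.027777780 → n_i = 6.000  → integer, n_i = 6 ✓

Only n_f = 3 gives an integer upper level, n_i = 6.

The transition is from n = 6 to n = 3 (emission).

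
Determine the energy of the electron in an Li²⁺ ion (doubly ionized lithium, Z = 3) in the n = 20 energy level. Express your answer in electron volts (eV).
-0.30613 eV

The energy levels of a hydrogen-like atom are given by:
E_n = -13.6057 Z² / n² eV  (with Z = 3 for Li²⁺)

For n = 20:
E_20 = -13.6057 × 3² / 20²
E_20 = -13.6057 × 9 / 400
E_20 = -0.30613 eV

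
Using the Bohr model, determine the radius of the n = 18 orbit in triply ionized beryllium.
4.2863 nm (or 42.8633 Å)

The Bohr radius formula is:
r_n = n² a₀ / Z

where a₀ = 0.0529177 nm is the Bohr radius.

For Be³⁺ (Z = 4) at n = 18:
r_18 = 18² × 0.0529177 nm / 4
r_18 = 324 × 0.0529177 nm / 4
r_18 = 17.14533 nm / 4
r_18 = 4.2863 nm

The electron orbits at approximately 4.2863 nm from the nucleus.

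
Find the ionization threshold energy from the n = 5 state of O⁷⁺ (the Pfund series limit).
34.8306 eV

The series limit corresponds to the transition from n = ∞ to n = 5.
This is the highest energy (shortest wavelength) transition in the Pfund series.

E_∞ = 0 eV
E_5 = -13.6057 × 8² / 5² = -34.8306 eV

Energy at series limit:
ΔE = E_∞ - E_5 = 0 - (-34.8306) = 34.8306 eV

This energy equals the ionization energy from the n = 5 state of O⁷⁺.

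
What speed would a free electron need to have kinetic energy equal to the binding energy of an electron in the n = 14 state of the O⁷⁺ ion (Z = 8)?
1.2501e+06 m/s (or 0.41699% of c)

The binding energy at n = 14 for O⁷⁺ is:
E_14 = -13.6057 × 8²/14² = -4.4426776 eV
|E_14| = 4.4426776 eV

Convert to Joules:
KE = 4.4426776 eV × (1.602177 × 10⁻¹⁹ J/eV) = 7.117956e-19 J

Using KE = ½mv²:
v = √(2·KE/m_e)
v = √(2 × 7.117956e-19 J / 9.10938 × 10⁻³¹ kg)
v = 1.2501e+06 m/s

This is approximately 0.41699% the speed of light.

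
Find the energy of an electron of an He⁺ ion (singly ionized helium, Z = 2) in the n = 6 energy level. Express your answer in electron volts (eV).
-1.5117 eV

The energy levels of a hydrogen-like atom are given by:
E_n = -13.6057 Z² / n² eV  (with Z = 2 for He⁺)

For n = 6:
E_6 = -13.6057 × 2² / 6²
E_6 = -13.6057 × 4 / 36
E_6 = -1.5117 eV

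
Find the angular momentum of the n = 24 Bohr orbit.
2.53097e-33 J·s (or 24ℏ)

In the Bohr model, angular momentum is quantized:
L = nℏ

where ℏ = h/(2π) = 1.0545718e-34 J·s

For n = 24:
L = 24 × 1.0545718e-34 J·s
L = 2.53097e-33 J·s

This can also be written as L = 24ℏ.
The angular momentum is an integer multiple of the reduced Planck constant.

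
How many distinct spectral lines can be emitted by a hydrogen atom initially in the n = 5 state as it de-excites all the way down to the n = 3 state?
3

The electron can occupy levels n = 3, 4, ..., 5 during de-excitation — that is m = 5 - 3 + 1 = 3 distinct levels.

The number of distinct spectral lines equals the number of ways to choose 2 of these m levels (each pair gives one possible emission transition):

Number of lines = m(m-1)/2 = 3×2/2 = 3

These correspond to all possible transitions between the 3 levels:
5 → 4, 5 → 3, 4 → 3

Each transition produces a photon with a unique energy (and thus wavelength). This count does not depend on Z.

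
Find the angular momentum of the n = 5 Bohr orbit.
5.27286e-34 J·s (or 5ℏ)

In the Bohr model, angular momentum is quantized:
L = nℏ

where ℏ = h/(2π) = 1.0545718e-34 J·s

For n = 5:
L = 5 × 1.0545718e-34 J·s
L = 5.27286e-34 J·s

This can also be written as L = 5ℏ.
The angular momentum is an integer multiple of the reduced Planck constant.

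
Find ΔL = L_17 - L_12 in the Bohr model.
5.273e-34 J·s (or 5ℏ)

In the Bohr model, L_n = nℏ where ℏ = 1.05457e-34 J·s.

L_17 = 17ℏ = 1.79277e-33 J·s
L_12 = 12ℏ = 1.26548e-33 J·s

ΔL = L_17 - L_12 = (17 - 12)ℏ = 5ℏ
ΔL = 5 × 1.05457e-34 J·s = 5.273e-34 J·s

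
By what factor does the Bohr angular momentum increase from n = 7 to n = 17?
2.429

In the Bohr model, L_n = nℏ, so the ratio is purely the ratio of quantum numbers:

L_17/L_7 = 17ℏ / 7ℏ = 17/7 = 2.429

The angular momentum scales linearly with n.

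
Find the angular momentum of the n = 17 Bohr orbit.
1.79277e-33 J·s (or 17ℏ)

In the Bohr model, angular momentum is quantized:
L = nℏ

where ℏ = h/(2π) = 1.0545718e-34 J·s

For n = 17:
L = 17 × 1.0545718e-34 J·s
L = 1.79277e-33 J·s

This can also be written as L = 17ℏ.
The angular momentum is an integer multiple of the reduced Planck constant.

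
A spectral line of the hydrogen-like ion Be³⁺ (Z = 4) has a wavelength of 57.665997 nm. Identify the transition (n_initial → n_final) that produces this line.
n = 9 → n = 3

First, find the photon energy from the wavelength (hc = 1239.84 eV·nm):
E = hc/λ = 1239.84 eV·nm / 57.665997 nm = 21.500365 eV

The energy levels of Be³⁺ satisfy E_n = -13.6057 × 4² / n² eV, so an emission n_i → n_f releases
ΔE = 13.6057 × 4² × (1/n_f² − 1/n_i²) eV.

Setting ΔE equal to the photon energy:
1/n_f² − 1/n_i² = 21.500365 / (13.6057 × 4²) = 0.098765430

Since 1/n_i² must be positive, we need 1/n_f² > 0.098765430, i.e. n_f ≤ 3. For each allowed n_f, solve n_i = (1/n_f² − 0.098765430)^(−1/2) and check whether it is a whole number:
  n_f = 1: 1/n_i² = 1.000000000 − 0.098765430 = 0.901234570 → n_i = 1.053  (not an integer) ✗
  n_f = 2: 1/n_i² = 0.250000000 − 0.098765430 = 0.151234570 → n_i = 2.571  (not an integer) ✗
  n_f = 3: 1/n_i² = 0.111111111 − 0.098765430 = 0.012345681 → n_i = 9.000  → integer, n_i = 9 ✓

Only n_f = 3 gives an integer upper level, n_i = 9.

The transition is from n = 9 to n = 3 (emission).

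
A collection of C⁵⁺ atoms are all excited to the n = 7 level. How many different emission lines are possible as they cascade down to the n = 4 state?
6

The electron can occupy levels n = 4, 5, ..., 7 during de-excitation — that is m = 7 - 4 + 1 = 4 distinct levels.

The number of distinct spectral lines equals the number of ways to choose 2 of these m levels (each pair gives one possible emission transition):

Number of lines = m(m-1)/2 = 4×3/2 = 6

These correspond to all possible transitions between the 4 levels:
7 → 6, 7 → 5, 7 → 4, 6 → 5, 6 → 4, 5 → 4

Each transition produces a photon with a unique energy (and thus wavelength). This count does not depend on Z.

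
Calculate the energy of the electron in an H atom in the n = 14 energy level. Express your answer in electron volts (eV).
-0.069417 eV

The energy levels of a hydrogen-like atom are given by:
E_n = -13.6057 eV / n²

For n = 14:
E_14 = -13.6057 eV / 14²
E_14 = -13.6057 eV / 196
E_14 = -0.069417 eV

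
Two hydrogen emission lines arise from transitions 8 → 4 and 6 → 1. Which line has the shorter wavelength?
6 → 1

Calculate the energy for each transition:

Transition 8 → 4:
ΔE₁ = |E_4 - E_8| = |-13.6057/4² - (-13.6057/8²)|
ΔE₁ = |-0.850356250000 - (-0.212589062500)| = 0.637767188 eV

Transition 6 → 1:
ΔE₂ = |E_1 - E_6| = |-13.6057/1² - (-13.6057/6²)|
ΔE₂ = |-13.605700000000 - (-0.377936111111)| = 13.227763889 eV

Since 13.227763889 eV > 0.637767188 eV, the transition 6 → 1 emits the more energetic photon.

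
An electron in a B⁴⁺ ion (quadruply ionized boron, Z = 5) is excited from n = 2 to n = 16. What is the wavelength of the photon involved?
14.811675 nm

First, find the transition energy using E_n = -13.6057 Z² / n² eV:
E_2 = -13.6057 × 5² / 2² = -85.03562500 eV
E_16 = -13.6057 × 5² / 16² = -1.32868164 eV

Photon energy: |ΔE| = |E_16 - E_2| = 83.70694336 eV

Convert to wavelength using E = hc/λ with hc = 1239.84 eV·nm:
λ = hc/E = 1239.84 eV·nm / 83.70694336 eV
λ = 14.811675 nm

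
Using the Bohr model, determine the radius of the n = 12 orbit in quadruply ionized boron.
1.52403 nm (or 15.24030 Å)

The Bohr radius formula is:
r_n = n² a₀ / Z

where a₀ = 0.05291772 nm is the Bohr radius.

For B⁴⁺ (Z = 5) at n = 12:
r_12 = 12² × 0.05291772 nm / 5
r_12 = 144 × 0.05291772 nm / 5
r_12 = 7.620152 nm / 5
r_12 = 1.52403 nm

The electron orbits at approximately 1.52403 nm from the nucleus.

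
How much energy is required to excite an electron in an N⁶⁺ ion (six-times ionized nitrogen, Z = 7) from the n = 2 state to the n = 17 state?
164.363 eV

The energy levels of a hydrogen-like atom are E_n = -13.6057 Z² eV / n².

Energy at n = 2: E_2 = -13.6057 × 7² / 2² = -166.669825 eV
Energy at n = 17: E_17 = -13.6057 × 7² / 17² = -2.306849 eV

The excitation energy is the difference:
ΔE = E_17 - E_2
ΔE = -2.306849 - (-166.669825)
ΔE = 164.363 eV

Since this is positive, energy must be absorbed (photon absorption).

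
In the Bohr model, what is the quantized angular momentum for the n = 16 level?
1.68731e-33 J·s (or 16ℏ)

In the Bohr model, angular momentum is quantized:
L = nℏ

where ℏ = h/(2π) = 1.0545718e-34 J·s

For n = 16:
L = 16 × 1.0545718e-34 J·s
L = 1.68731e-33 J·s

This can also be written as L = 16ℏ.
The angular momentum is an integer multiple of the reduced Planck constant.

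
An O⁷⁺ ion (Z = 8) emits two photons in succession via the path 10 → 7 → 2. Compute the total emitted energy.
208.98355 eV

The energy levels of O⁷⁺ are E_n = -13.6057 × 8² / n² eV.

First transition (10 → 7):
ΔE₁ = |E_7 - E_10|
ΔE₁ = |-17.77071020408 - (-8.70764800000)| = 9.06306220 eV

Second transition (7 → 2):
ΔE₂ = |E_2 - E_7|
ΔE₂ = |-217.69120000000 - (-17.77071020408)| = 199.92048980 eV

Total energy released:
E_total = ΔE₁ + ΔE₂ = 9.06306220 + 199.92048980 = 208.98355 eV

Note: This equals the direct transition 10 → 2: 208.98355 eV ✓
Energy is conserved regardless of the path taken.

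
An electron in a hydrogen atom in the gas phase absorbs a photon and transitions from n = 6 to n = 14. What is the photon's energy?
0.3085 eV

The energy levels of a hydrogen-like atom are E_n = -13.6057 eV / n².

Energy at n = 6: E_6 = -13.6057 / 6² = -0.3779361 eV
Energy at n = 14: E_14 = -13.6057 / 14² = -0.0694168 eV

The excitation energy is the difference:
ΔE = E_14 - E_6
ΔE = -0.0694168 - (-0.3779361)
ΔE = 0.3085 eV

Since this is positive, energy must be absorbed (photon absorption).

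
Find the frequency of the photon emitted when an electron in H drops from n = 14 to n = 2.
8.05676e+14 Hz

First, find the transition energy:
E_14 = -13.6057 / 14² = -0.06941684 eV
E_2 = -13.6057 / 2² = -3.40142500 eV
|ΔE| = |E_2 - E_14| = 3.33200816 eV

Convert to Joules: E = 3.33200816 eV × (1.602177 × 10⁻¹⁹ J/eV) = 5.3384668e-19 J

Using E = hf:
f = E/h = 5.3384668e-19 J / (6.62607 × 10⁻³⁴ J·s)
f = 8.05676e+14 Hz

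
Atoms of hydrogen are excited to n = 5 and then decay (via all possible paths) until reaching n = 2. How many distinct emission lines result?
6

The electron can occupy levels n = 2, 3, ..., 5 during de-excitation — that is m = 5 - 2 + 1 = 4 distinct levels.

The number of distinct spectral lines equals the number of ways to choose 2 of these m levels (each pair gives one possible emission transition):

Number of lines = m(m-1)/2 = 4×3/2 = 6

These correspond to all possible transitions between the 4 levels:
5 → 4, 5 → 3, 5 → 2, 4 → 3, 4 → 2, 3 → 2

Each transition produces a photon with a unique energy (and thus wavelength). This count does not depend on Z.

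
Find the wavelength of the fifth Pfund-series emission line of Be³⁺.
189.8469 nm

The lines of a series are numbered from the longest wavelength (smallest ΔE) outward; the fifth line is the transition from n = n_f + 5 to n_f.
The Pfund series has all transitions ending at n_f = 5.

For Be³⁺ (Z = 4), the fifth line (ε-line) is the jump from n = 10 to n = 5:
E_10 = -13.6057 × 4² / 10² = -2.17691200 eV
E_5 = -13.6057 × 4² / 5² = -8.70764800 eV
ΔE = E_10 - E_5 = 6.53073600 eV

λ = hc/E = 1239.84 eV·nm / 6.53073600 eV
λ = 189.8469 nm

This is the ε-line of the Pfund series in Be³⁺.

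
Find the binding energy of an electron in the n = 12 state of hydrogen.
0.0945 eV

The ionization energy is the energy needed to remove the electron completely (n → ∞).

For hydrogen, E_n = -13.6057 eV / n².

At n = 12: E_12 = -13.6057 / 12² = -0.0944840 eV
At n = ∞: E_∞ = 0 eV

Ionization energy = E_∞ - E_12 = 0 - (-0.0944840) = 0.0944840 eV
Ionization energy ≈ 0.0945 eV

This is also called the binding energy of the electron in state n = 12.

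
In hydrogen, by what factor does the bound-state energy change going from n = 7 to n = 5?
1.9600

Using E_n = -13.6057 Z² / n² eV with Z = 1:

E_5 = -13.6057 / 5² = -13.6057 / 25 = -0.5442280000 eV
E_7 = -13.6057 / 7² = -13.6057 / 49 = -0.2776673469 eV

The ratio is:
E_5/E_7 = (-0.5442280000) / (-0.2776673469)
E_5/E_7 = (-13.6057/25) / (-13.6057/49)
E_5/E_7 = 49/25
E_5/E_7 = 1.9600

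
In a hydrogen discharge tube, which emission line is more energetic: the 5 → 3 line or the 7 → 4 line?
5 → 3

Calculate the energy for each transition:

Transition 5 → 3:
ΔE₁ = |E_3 - E_5| = |-13.6057/3² - (-13.6057/5²)|
ΔE₁ = |-1.511744444 - (-0.544228000)| = 0.967516 eV

Transition 7 → 4:
ΔE₂ = |E_4 - E_7| = |-13.6057/4² - (-13.6057/7²)|
ΔE₂ = |-0.850356250 - (-0.277667347)| = 0.572689 eV

Since 0.967516 eV > 0.572689 eV, the transition 5 → 3 emits the more energetic photon.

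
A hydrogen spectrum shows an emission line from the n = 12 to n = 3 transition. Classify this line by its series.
Paschen series

The spectral series in hydrogen are named based on the final (lower) energy level:
- Lyman series: n_final = 1 (ultraviolet)
- Balmer series: n_final = 2 (visible/near-UV)
- Paschen series: n_final = 3 (infrared)
- Brackett series: n_final = 4 (infrared)
- Pfund series: n_final = 5 (far infrared)

Since this transition ends at n = 3, it belongs to the Paschen series.

For reference, this 12 → 3 line has photon energy
ΔE = 13.6057 eV × (1/3² - 1/12²) = 1.417260 eV,
corresponding to wavelength λ = hc/ΔE = 1239.84 eV·nm / 1.417260 eV = 874.81 nm in the infrared region.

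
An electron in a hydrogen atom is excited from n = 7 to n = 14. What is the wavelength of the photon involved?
5953.59886 nm

First, find the transition energy using E_n = -13.6057 / n² eV:
E_7 = -13.6057 / 7² = -0.27766734694 eV
E_14 = -13.6057 / 14² = -0.06941683673 eV

Photon energy: |ΔE| = |E_14 - E_7| = 0.20825051021 eV

Convert to wavelength using E = hc/λ with hc = 1239.84 eV·nm:
λ = hc/E = 1239.84 eV·nm / 0.20825051021 eV
λ = 5953.59886 nm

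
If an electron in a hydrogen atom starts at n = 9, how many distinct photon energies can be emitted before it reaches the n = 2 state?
28

The electron can occupy levels n = 2, 3, ..., 9 during de-excitation — that is m = 9 - 2 + 1 = 8 distinct levels.

The number of distinct spectral lines equals the number of ways to choose 2 of these m levels (each pair gives one possible emission transition):

Number of lines = m(m-1)/2 = 8×7/2 = 28

These correspond to all possible transitions between the 8 levels:
9 → 8, 9 → 7, 9 → 6, 9 → 5, 9 → 4, 9 → 3, 9 → 2, 8 → 7...

Each transition produces a photon with a unique energy (and thus wavelength). This count does not depend on Z.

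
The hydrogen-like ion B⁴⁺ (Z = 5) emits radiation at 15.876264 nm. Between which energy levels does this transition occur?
n = 7 → n = 2

First, find the photon energy from the wavelength (hc = 1239.84 eV·nm):
E = hc/λ = 1239.84 eV·nm / 15.876264 nm = 78.093939 eV

The energy levels of B⁴⁺ satisfy E_n = -13.6057 × 5² / n² eV, so an emission n_i → n_f releases
ΔE = 13.6057 × 5² × (1/n_f² − 1/n_i²) eV.

Setting ΔE equal to the photon energy:
1/n_f² − 1/n_i² = 78.093939 / (13.6057 × 5²) = 0.22959183

Since 1/n_i² must be positive, we need 1/n_f² > 0.22959183, i.e. n_f ≤ 2. For each allowed n_f, solve n_i = (1/n_f² − 0.22959183)^(−1/2) and check whether it is a whole number:
  n_f = 1: 1/n_i² = 1.00000000 − 0.22959183 = 0.77040817 → n_i = 1.139  (not an integer) ✗
  n_f = 2: 1/n_i² = 0.25000000 − 0.22959183 = 0.02040817 → n_i = 7.000  → integer, n_i = 7 ✓

Only n_f = 2 gives an integer upper level, n_i = 7.

The transition is from n = 7 to n = 2 (emission).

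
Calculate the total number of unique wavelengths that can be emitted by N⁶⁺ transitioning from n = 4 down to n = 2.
3

The electron can occupy levels n = 2, 3, ..., 4 during de-excitation — that is m = 4 - 2 + 1 = 3 distinct levels.

The number of distinct spectral lines equals the number of ways to choose 2 of these m levels (each pair gives one possible emission transition):

Number of lines = m(m-1)/2 = 3×2/2 = 3

These correspond to all possible transitions between the 3 levels:
4 → 3, 4 → 2, 3 → 2

Each transition produces a photon with a unique energy (and thus wavelength). This count does not depend on Z.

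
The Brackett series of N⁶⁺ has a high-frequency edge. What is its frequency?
1.0075e+16 Hz

The series limit corresponds to the transition from n = ∞ to n = 4.
This is the highest energy (shortest wavelength) transition in the Brackett series.

E_∞ = 0 eV
E_4 = -13.6057 × 7² / 4² = -41.667456 eV

Energy at series limit:
ΔE = E_∞ - E_4 = 0 - (-41.667456) = 41.667456 eV
E = 41.667456 eV × (1.602177 × 10⁻¹⁹ J/eV) = 6.675864e-18 J
f = E/h = 6.675864e-18 J / (6.62607 × 10⁻³⁴ J·s) = 1.0075e+16 Hz

This energy equals the ionization energy from the n = 4 state of N⁶⁺.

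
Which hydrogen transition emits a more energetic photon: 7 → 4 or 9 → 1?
9 → 1

Calculate the energy for each transition:

Transition 7 → 4:
ΔE₁ = |E_4 - E_7| = |-13.6057/4² - (-13.6057/7²)|
ΔE₁ = |-0.85035625 - (-0.27766735)| = 0.57269 eV

Transition 9 → 1:
ΔE₂ = |E_1 - E_9| = |-13.6057/1² - (-13.6057/9²)|
ΔE₂ = |-13.60570000 - (-0.16797160)| = 13.43773 eV

Since 13.43773 eV > 0.57269 eV, the transition 9 → 1 emits the more energetic photon.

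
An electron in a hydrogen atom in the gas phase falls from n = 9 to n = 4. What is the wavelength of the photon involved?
1816.92248 nm

First, find the transition energy using E_n = -13.6057 / n² eV:
E_9 = -13.6057 / 9² = -0.16797160494 eV
E_4 = -13.6057 / 4² = -0.85035625000 eV

Photon energy: |ΔE| = |E_4 - E_9| = 0.68238464506 eV

Convert to wavelength using E = hc/λ with hc = 1239.84 eV·nm:
λ = hc/E = 1239.84 eV·nm / 0.68238464506 eV
λ = 1816.92248 nm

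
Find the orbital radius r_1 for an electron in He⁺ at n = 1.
0.0265 nm (or 0.2646 Å)

The Bohr radius formula is:
r_n = n² a₀ / Z

where a₀ = 0.0529177 nm is the Bohr radius.

For He⁺ (Z = 2) at n = 1:
r_1 = 1² × 0.0529177 nm / 2
r_1 = 1 × 0.0529177 nm / 2
r_1 = 0.05292 nm / 2
r_1 = 0.0265 nm

The electron orbits at approximately 0.0265 nm from the nucleus.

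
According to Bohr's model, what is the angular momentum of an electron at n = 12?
1.27e-33 J·s (or 12ℏ)

In the Bohr model, angular momentum is quantized:
L = nℏ

where ℏ = h/(2π) = 1.0546e-34 J·s

For n = 12:
L = 12 × 1.0546e-34 J·s
L = 1.27e-33 J·s

This can also be written as L = 12ℏ.
The angular momentum is an integer multiple of the reduced Planck constant.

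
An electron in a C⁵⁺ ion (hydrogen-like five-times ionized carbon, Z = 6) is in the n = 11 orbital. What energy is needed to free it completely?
4.047977 eV

The ionization energy is the energy needed to remove the electron completely (n → ∞).

For a hydrogen-like ion with Z = 6, E_n = -13.6057 Z² / n² eV.

At n = 11: E_11 = -13.6057 × 6² / 11² = -4.047976860 eV
At n = ∞: E_∞ = 0 eV

Ionization energy = E_∞ - E_11 = 0 - (-4.047976860) = 4.047976860 eV
Ionization energy ≈ 4.047977 eV

This is also called the binding energy of the electron in state n = 11.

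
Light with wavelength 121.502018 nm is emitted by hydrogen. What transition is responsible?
n = 2 → n = 1

First, find the photon energy from the wavelength (hc = 1239.84 eV·nm):
E = hc/λ = 1239.84 eV·nm / 121.502018 nm = 10.204275 eV

The energy levels of hydrogen satisfy E_n = -13.6057 / n² eV, so an emission n_i → n_f releases
ΔE = 13.6057 × (1/n_f² − 1/n_i²) eV.

Setting ΔE equal to the photon energy:
1/n_f² − 1/n_i² = 10.204275 / 13.6057 = 0.75000000

Since 1/n_i² must be positive, we need 1/n_f² > 0.75000000, i.e. n_f ≤ 1. For each allowed n_f, solve n_i = (1/n_f² − 0.75000000)^(−1/2) and check whether it is a whole number:
  n_f = 1: 1/n_i² = 1.00000000 − 0.75000000 = 0.25000000 → n_i = 2.000  → integer, n_i = 2 ✓

Only n_f = 1 gives an integer upper level, n_i = 2.

The transition is from n = 2 to n = 1 (emission).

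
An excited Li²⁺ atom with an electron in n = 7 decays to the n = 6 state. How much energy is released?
0.90242 eV

The energy levels are E_n = -13.6057 Z² eV / n².

Energy at n = 7: E_7 = -13.6057 × 3² / 7² = -2.49900612 eV
Energy at n = 6: E_6 = -13.6057 × 3² / 6² = -3.40142500 eV

For emission (electron falling to lower state), the photon energy is:
E_photon = E_7 - E_6 = |-2.49900612 - (-3.40142500)|
E_photon = 0.90242 eV

This energy is carried away by the emitted photon.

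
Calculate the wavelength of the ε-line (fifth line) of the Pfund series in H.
3037.55044 nm

The lines of a series are numbered from the longest wavelength (smallest ΔE) outward; the fifth line is the transition from n = n_f + 5 to n_f.
The Pfund series has all transitions ending at n_f = 5.

For H, the fifth line (ε-line) is the jump from n = 10 to n = 5:
E_10 = -13.6057 / 10² = -0.13605700000 eV
E_5 = -13.6057 / 5² = -0.54422800000 eV
ΔE = E_10 - E_5 = 0.40817100000 eV

λ = hc/E = 1239.84 eV·nm / 0.40817100000 eV
λ = 3037.55044 nm

This is the ε-line of the Pfund series in H.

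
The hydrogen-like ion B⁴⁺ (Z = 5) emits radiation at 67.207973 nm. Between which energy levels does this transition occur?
n = 11 → n = 4

First, find the photon energy from the wavelength (hc = 1239.84 eV·nm):
E = hc/λ = 1239.84 eV·nm / 67.207973 nm = 18.447811 eV

The energy levels of B⁴⁺ satisfy E_n = -13.6057 × 5² / n² eV, so an emission n_i → n_f releases
ΔE = 13.6057 × 5² × (1/n_f² − 1/n_i²) eV.

Setting ΔE equal to the photon energy:
1/n_f² − 1/n_i² = 18.447811 / (13.6057 × 5²) = 0.054235537

Since 1/n_i² must be positive, we need 1/n_f² > 0.054235537, i.e. n_f ≤ 4. For each allowed n_f, solve n_i = (1/n_f² − 0.054235537)^(−1/2) and check whether it is a whole number:
  n_f = 1: 1/n_i² = 1.000000000 − 0.054235537 = 0.945764463 → n_i = 1.028  (not an integer) ✗
  n_f = 2: 1/n_i² = 0.250000000 − 0.054235537 = 0.195764463 → n_i = 2.260  (not an integer) ✗
  n_f = 3: 1/n_i² = 0.111111111 − 0.054235537 = 0.056875574 → n_i = 4.193  (not an integer) ✗
  n_f = 4: 1/n_i² = 0.062500000 − 0.054235537 = 0.008264463 → n_i = 11.000  → integer, n_i = 11 ✓

Only n_f = 4 gives an integer upper level, n_i = 11.

The transition is from n = 11 to n = 4 (emission).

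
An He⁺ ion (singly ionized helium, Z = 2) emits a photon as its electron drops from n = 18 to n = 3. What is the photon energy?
5.879 eV

The energy levels are E_n = -13.6057 Z² eV / n².

Energy at n = 18: E_18 = -13.6057 × 2² / 18² = -0.167972 eV
Energy at n = 3: E_3 = -13.6057 × 2² / 3² = -6.046978 eV

For emission (electron falling to lower state), the photon energy is:
E_photon = E_18 - E_3 = |-0.167972 - (-6.046978)|
E_photon = 5.879 eV

This energy is carried away by the emitted photon.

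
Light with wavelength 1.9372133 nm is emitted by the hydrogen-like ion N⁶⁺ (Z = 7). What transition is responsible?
n = 5 → n = 1

First, find the photon energy from the wavelength (hc = 1239.84 eV·nm):
E = hc/λ = 1239.84 eV·nm / 1.9372133 nm = 640.01212 eV

The energy levels of N⁶⁺ satisfy E_n = -13.6057 × 7² / n² eV, so an emission n_i → n_f releases
ΔE = 13.6057 × 7² × (1/n_f² − 1/n_i²) eV.

Setting ΔE equal to the photon energy:
1/n_f² − 1/n_i² = 640.01212 / (13.6057 × 7²) = 0.95999999

Since 1/n_i² must be positive, we need 1/n_f² > 0.95999999, i.e. n_f ≤ 1. For each allowed n_f, solve n_i = (1/n_f² − 0.95999999)^(−1/2) and check whether it is a whole number:
  n_f = 1: 1/n_i² = 1.00000000 − 0.95999999 = 0.04000001 → n_i = 5.000  → integer, n_i = 5 ✓

Only n_f = 1 gives an integer upper level, n_i = 5.

The transition is from n = 5 to n = 1 (emission).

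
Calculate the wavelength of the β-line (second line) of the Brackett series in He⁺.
656.110895 nm

The lines of a series are numbered from the longest wavelength (smallest ΔE) outward; the second line is the transition from n = n_f + 2 to n_f.
The Brackett series has all transitions ending at n_f = 4.

For He⁺ (Z = 2), the second line (β-line) is the jump from n = 6 to n = 4:
E_6 = -13.6057 × 2² / 6² = -1.5117444444 eV
E_4 = -13.6057 × 2² / 4² = -3.4014250000 eV
ΔE = E_6 - E_4 = 1.8896805556 eV

λ = hc/E = 1239.84 eV·nm / 1.8896805556 eV
λ = 656.110895 nm

This is the β-line of the Brackett series in He⁺.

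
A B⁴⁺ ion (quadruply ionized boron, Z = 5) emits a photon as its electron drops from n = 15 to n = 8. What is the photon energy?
3.803 eV

The energy levels are E_n = -13.6057 Z² eV / n².

Energy at n = 15: E_15 = -13.6057 × 5² / 15² = -1.511744 eV
Energy at n = 8: E_8 = -13.6057 × 5² / 8² = -5.314727 eV

For emission (electron falling to lower state), the photon energy is:
E_photon = E_15 - E_8 = |-1.511744 - (-5.314727)|
E_photon = 3.803 eV

This energy is carried away by the emitted photon.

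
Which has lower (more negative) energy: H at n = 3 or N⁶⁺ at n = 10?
N⁶⁺ at n = 10 (E = -6.66679 eV)

Using E_n = -13.6057 Z² / n² eV:

H (Z = 1) at n = 3:
E = -13.6057 × 1² / 3² = -13.6057 × 1 / 9 = -1.51174444 eV

N⁶⁺ (Z = 7) at n = 10:
E = -13.6057 × 7² / 10² = -13.6057 × 49 / 100 = -6.66679300 eV

Since -6.66679300 eV < -1.51174444 eV,
N⁶⁺ at n = 10 is more tightly bound (requires more energy to ionize).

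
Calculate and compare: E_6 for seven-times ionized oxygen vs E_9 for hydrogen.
O⁷⁺ at n = 6 (E = -24.187911 eV)

Using E_n = -13.6057 Z² / n² eV:

O⁷⁺ (Z = 8) at n = 6:
E = -13.6057 × 8² / 6² = -13.6057 × 64 / 36 = -24.187911111 eV

H (Z = 1) at n = 9:
E = -13.6057 × 1² / 9² = -13.6057 × 1 / 81 = -0.167971605 eV

Since -24.187911111 eV < -0.167971605 eV,
O⁷⁺ at n = 6 is more tightly bound (requires more energy to ionize).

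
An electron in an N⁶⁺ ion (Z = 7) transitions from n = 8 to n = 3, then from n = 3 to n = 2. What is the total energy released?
156.252961 eV

The energy levels of N⁶⁺ are E_n = -13.6057 × 7² / n² eV.

First transition (8 → 3):
ΔE₁ = |E_3 - E_8|
ΔE₁ = |-74.075477777778 - (-10.416864062500)| = 63.658613715 eV

Second transition (3 → 2):
ΔE₂ = |E_2 - E_3|
ΔE₂ = |-166.669825000000 - (-74.075477777778)| = 92.594347222 eV

Total energy released:
E_total = ΔE₁ + ΔE₂ = 63.658613715 + 92.594347222 = 156.252961 eV

Note: This equals the direct transition 8 → 2: 156.252961 eV ✓
Energy is conserved regardless of the path taken.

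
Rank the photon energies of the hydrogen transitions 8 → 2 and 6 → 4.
8 → 2

Calculate the energy for each transition:

Transition 8 → 2:
ΔE₁ = |E_2 - E_8| = |-13.6057/2² - (-13.6057/8²)|
ΔE₁ = |-3.40142500000 - (-0.21258906250)| = 3.18883594 eV

Transition 6 → 4:
ΔE₂ = |E_4 - E_6| = |-13.6057/4² - (-13.6057/6²)|
ΔE₂ = |-0.85035625000 - (-0.37793611111)| = 0.47242014 eV

Since 3.18883594 eV > 0.47242014 eV, the transition 8 → 2 emits the more energetic photon.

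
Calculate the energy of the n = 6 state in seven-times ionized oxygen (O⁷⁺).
-24.1879 eV

For hydrogen-like ions, the energy levels scale with Z²:
E_n = -13.6057 Z² / n² eV

For O⁷⁺ (Z = 8) at n = 6:
E_6 = -13.6057 × 8² / 6²
E_6 = -13.6057 × 64 / 36
E_6 = -870.7648 / 36
E_6 = -24.1879 eV

The energy is 64 times more negative than hydrogen at the same n due to the stronger nuclear charge.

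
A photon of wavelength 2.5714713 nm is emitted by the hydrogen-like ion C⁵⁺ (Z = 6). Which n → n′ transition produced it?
n = 8 → n = 1

First, find the photon energy from the wavelength (hc = 1239.84 eV·nm):
E = hc/λ = 1239.84 eV·nm / 2.5714713 nm = 482.15199 eV

The energy levels of C⁵⁺ satisfy E_n = -13.6057 × 6² / n² eV, so an emission n_i → n_f releases
ΔE = 13.6057 × 6² × (1/n_f² − 1/n_i²) eV.

Setting ΔE equal to the photon energy:
1/n_f² − 1/n_i² = 482.15199 / (13.6057 × 6²) = 0.98437499

Since 1/n_i² must be positive, we need 1/n_f² > 0.98437499, i.e. n_f ≤ 1. For each allowed n_f, solve n_i = (1/n_f² − 0.98437499)^(−1/2) and check whether it is a whole number:
  n_f = 1: 1/n_i² = 1.00000000 − 0.98437499 = 0.01562501 → n_i = 8.000  → integer, n_i = 8 ✓

Only n_f = 1 gives an integer upper level, n_i = 8.

The transition is from n = 8 to n = 1 (emission).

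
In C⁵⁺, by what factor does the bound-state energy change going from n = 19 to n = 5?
14.440000

Using E_n = -13.6057 Z² / n² eV with Z = 6:

E_5 = -13.6057 × 6² / 5² = -489.8052 / 25 = -19.592208000000 eV
E_19 = -13.6057 × 6² / 19² = -489.8052 / 361 = -1.356801108033 eV

The ratio is:
E_5/E_19 = (-19.592208000000) / (-1.356801108033)
E_5/E_19 = (-489.8052/25) / (-489.8052/361)
E_5/E_19 = 361/25
E_5/E_19 = 14.440000
(Note: the Z² factors cancel in the ratio.)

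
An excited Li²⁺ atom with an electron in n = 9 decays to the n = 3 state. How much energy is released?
12.09396 eV

The energy levels are E_n = -13.6057 Z² eV / n².

Energy at n = 9: E_9 = -13.6057 × 3² / 9² = -1.51174444 eV
Energy at n = 3: E_3 = -13.6057 × 3² / 3² = -13.60570000 eV

For emission (electron falling to lower state), the photon energy is:
E_photon = E_9 - E_3 = |-1.51174444 - (-13.60570000)|
E_photon = 12.09396 eV

This energy is carried away by the emitted photon.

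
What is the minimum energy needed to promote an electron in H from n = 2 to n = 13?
3.32 eV

The energy levels of a hydrogen-like atom are E_n = -13.6057 eV / n².

Energy at n = 2: E_2 = -13.6057 / 2² = -3.40143 eV
Energy at n = 13: E_13 = -13.6057 / 13² = -0.08051 eV

The excitation energy is the difference:
ΔE = E_13 - E_2
ΔE = -0.08051 - (-3.40143)
ΔE = 3.32 eV

Since this is positive, energy must be absorbed (photon absorption).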